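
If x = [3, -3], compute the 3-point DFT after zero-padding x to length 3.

Original 2-point DFT: [0, 6]
Zero-padded 3-point DFT provides frequency interpolation.

DFT_3([x, 0, ...]) = [0, 4.5000+2.5981i, 4.5000-2.5981i]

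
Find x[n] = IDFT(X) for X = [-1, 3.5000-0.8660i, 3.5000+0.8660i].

x[n] = (1/3) Σ(k=0 to 2) X[k] · e^(2πikn/3)

Computing each x[n]:
x[0] = 2
x[1] = -1
x[2] = -2

x = [2, -1, -2]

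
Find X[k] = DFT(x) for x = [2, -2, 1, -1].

X[k] = Σ(n=0 to 3) x[n] · ω_4^(nk)
where ω_4 = e^(-2πi/4)

Computing each X[k]:
X[0] = 0
X[1] = 1+1i
X[2] = 6
X[3] = 1-1i

X = [0, 1+1i, 6, 1-1i]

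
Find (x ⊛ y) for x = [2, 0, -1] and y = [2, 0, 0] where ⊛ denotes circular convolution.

(x ⊛ y)[n] = Σ(m=0 to 2) x[m] · y[(n-m) mod 3]

Computing each output sample:
(x ⊛ y)[0] = 4
(x ⊛ y)[1] = 0
(x ⊛ y)[2] = -2

x ⊛ y = [4, 0, -2]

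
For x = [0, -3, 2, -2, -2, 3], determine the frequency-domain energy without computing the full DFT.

Parseval: Σ|x[n]|² = (1/N)Σ|X[k]|², so Σ|X[k]|² = N·Σ|x[n]|² = 6·30.0000

Σ|X[k]|² = N·Σ|x[n]|² = 6·30.0000 = 180.0000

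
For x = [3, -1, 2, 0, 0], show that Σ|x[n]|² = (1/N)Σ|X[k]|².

Time domain:
Σ|x[n]|² = |3|² + |-1|² + |2|² + |0|² + |0|² = 14.0000

Frequency domain:
(1/5)Σ|X[k]|² = (1/5)(|4|² + |1.0729-0.2245i|² + |4.4271+2.4899i|² + |4.4271-2.4899i|² + |1.0729+0.2245i|²) = (1/5)·70.0000 = 14.0000

Both sides agree, confirming Parseval's theorem.

Σ|x[n]|² = (1/N)Σ|X[k]|² = 14.0000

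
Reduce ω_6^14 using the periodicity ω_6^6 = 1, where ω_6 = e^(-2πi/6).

Since ω_6^6 = 1, powers reduce modulo 6.
14 mod 6 = 2
So ω_6^14 = ω_6^2 = e^(-2πi·2/6)

ω_6^14 = ω_6^2 = -0.5000-0.8660i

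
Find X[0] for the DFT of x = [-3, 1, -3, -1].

X[0] = Σ(n=0 to 3) x[n] · ω_4^0 = Σ x[n]
= (-3) + (1) + (-3) + (-1)

X[0] = -6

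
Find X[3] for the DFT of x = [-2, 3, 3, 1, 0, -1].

X[3] = Σ(n=0 to 5) x[n] · ω_6^(3n) where ω_6 = e^(-2πi/6)
= (-2)·ω_6^0 + (3)·ω_6^3 + (3)·ω_6^6 + (1)·ω_6^9 + (0)·ω_6^12 + (-1)·ω_6^15

X[3] = -2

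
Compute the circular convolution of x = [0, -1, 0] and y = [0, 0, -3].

(x ⊛ y)[n] = Σ(m=0 to 2) x[m] · y[(n-m) mod 3]

Computing each output sample:
(x ⊛ y)[0] = 3
(x ⊛ y)[1] = 0
(x ⊛ y)[2] = 0

x ⊛ y = [3, 0, 0]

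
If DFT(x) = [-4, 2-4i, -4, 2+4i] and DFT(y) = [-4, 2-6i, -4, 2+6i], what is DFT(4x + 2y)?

By linearity: DFT(4x + 2y) = 4·DFT(x) + 2·DFT(y)
= 4·[-4, 2-4i, -4, 2+4i] + 2·[-4, 2-6i, -4, 2+6i]

Computing element-wise:
Z[0] = 4·(-4) + 2·(-4) = -24
Z[1] = 4·(2-4i) + 2·(2-6i) = 12-28i
Z[2] = 4·(-4) + 2·(-4) = -24
Z[3] = 4·(2+4i) + 2·(2+6i) = 12+28i

DFT(4x + 2y) = 4·X + 2·Y = [-24, 12-28i, -24, 12+28i]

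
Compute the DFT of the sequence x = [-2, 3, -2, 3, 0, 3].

X[k] = Σ(n=0 to 5) x[n] · ω_6^(nk)
where ω_6 = e^(-2πi/6)

Computing each X[k]:
X[0] = 5
X[1] = -1.0000+1.7321i
X[2] = -1.0000-1.7321i
X[3] = -13
X[4] = -1.0000+1.7321i
X[5] = -1.0000-1.7321i

X = [5, -1.0000+1.7321i, -1.0000-1.7321i, -13, -1.0000+1.7321i, -1.0000-1.7321i]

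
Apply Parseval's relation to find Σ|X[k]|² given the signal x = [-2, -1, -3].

Parseval: Σ|x[n]|² = (1/N)Σ|X[k]|², so Σ|X[k]|² = N·Σ|x[n]|² = 3·14.0000

Σ|X[k]|² = N·Σ|x[n]|² = 3·14.0000 = 42.0000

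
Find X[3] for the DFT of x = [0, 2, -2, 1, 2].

X[3] = Σ(n=0 to 4) x[n] · ω_5^(3n) where ω_5 = e^(-2πi/5)
= (0)·ω_5^0 + (2)·ω_5^3 + (-2)·ω_5^6 + (1)·ω_5^9 + (2)·ω_5^12

X[3] = -3.5451+2.8532i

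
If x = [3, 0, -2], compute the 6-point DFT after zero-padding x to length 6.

Original 3-point DFT: [1, 4.0000-1.7321i, 4.0000+1.7321i]
Zero-padded 6-point DFT provides frequency interpolation.

DFT_6([x, 0, ...]) = [1, 4.0000+1.7321i, 4.0000-1.7321i, 1, 4.0000+1.7321i, 4.0000-1.7321i]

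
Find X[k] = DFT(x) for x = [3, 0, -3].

X[k] = Σ(n=0 to 2) x[n] · ω_3^(nk)
where ω_3 = e^(-2πi/3)

Computing each X[k]:
X[0] = 0
X[1] = 4.5000-2.5981i
X[2] = 4.5000+2.5981i

X = [0, 4.5000-2.5981i, 4.5000+2.5981i]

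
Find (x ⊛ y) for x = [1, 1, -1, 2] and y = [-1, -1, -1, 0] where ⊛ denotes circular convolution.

(x ⊛ y)[n] = Σ(m=0 to 3) x[m] · y[(n-m) mod 4]

Computing each output sample:
(x ⊛ y)[0] = -2
(x ⊛ y)[1] = -4
(x ⊛ y)[2] = -1
(x ⊛ y)[3] = -2

x ⊛ y = [-2, -4, -1, -2]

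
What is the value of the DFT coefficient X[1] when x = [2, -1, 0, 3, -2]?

X[1] = Σ(n=0 to 4) x[n] · ω_5^(1n) where ω_5 = e^(-2πi/5)
= (2)·ω_5^0 + (-1)·ω_5^1 + (0)·ω_5^2 + (3)·ω_5^3 + (-2)·ω_5^4

X[1] = -1.3541+0.8123i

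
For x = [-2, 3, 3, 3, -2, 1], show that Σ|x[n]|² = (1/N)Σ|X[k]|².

Time domain:
Σ|x[n]|² = |-2|² + |3|² + |3|² + |3|² + |-2|² + |1|² = 36.0000

Frequency domain:
(1/6)Σ|X[k]|² = (1/6)(|6|² + |-3.5000-6.0622i|² + |-1.5000+2.5981i|² + |-8|² + |-1.5000-2.5981i|² + |-3.5000+6.0622i|²) = (1/6)·216.0000 = 36.0000

Both sides agree, confirming Parseval's theorem.

Σ|x[n]|² = (1/N)Σ|X[k]|² = 36.0000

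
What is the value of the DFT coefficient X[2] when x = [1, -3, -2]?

X[2] = Σ(n=0 to 2) x[n] · ω_3^(2n) where ω_3 = e^(-2πi/3)
= (1)·ω_3^0 + (-3)·ω_3^2 + (-2)·ω_3^4

X[2] = 3.5000-0.8660i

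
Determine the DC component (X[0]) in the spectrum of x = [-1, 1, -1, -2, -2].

X[0] = Σ(n=0 to 4) x[n] · ω_5^0 = Σ x[n]
= (-1) + (1) + (-1) + (-2) + (-2)

X[0] = -5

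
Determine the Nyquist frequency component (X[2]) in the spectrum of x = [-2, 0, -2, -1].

X[2] = Σ(n=0 to 3) x[n] · ω_4^(2n) where ω_4 = e^(-2πi/4)
= (-2)·ω_4^0 + (0)·ω_4^2 + (-2)·ω_4^4 + (-1)·ω_4^6

X[2] = -3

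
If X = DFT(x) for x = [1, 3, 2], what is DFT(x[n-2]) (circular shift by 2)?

Time shift by 2: X_shifted[k] = ω_3^(2k) · X[k]
Shifted x = [3, 2, 1]

DFT(x[n-2]) = [6, 1.5000-0.8660i, 1.5000+0.8660i]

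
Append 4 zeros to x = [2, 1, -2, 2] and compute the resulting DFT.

Original 4-point DFT: [3, 4+1i, -3, 4-1i]
Zero-padded 8-point DFT provides frequency interpolation.

DFT_8([x, 0, ...]) = [3, 1.2929-0.1213i, 4+1i, 2.7071-4.1213i, -3, 2.7071+4.1213i, 4-1i, 1.2929+0.1213i]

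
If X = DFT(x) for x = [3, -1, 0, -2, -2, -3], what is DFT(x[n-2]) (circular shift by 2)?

Time shift by 2: X_shifted[k] = ω_6^(2k) · X[k]
Shifted x = [-2, -3, 3, -1, 0, -2]

DFT(x[n-2]) = [-5, -5.0000-1.7321i, -2.0000+3.4641i, 7, -2.0000-3.4641i, -5.0000+1.7321i]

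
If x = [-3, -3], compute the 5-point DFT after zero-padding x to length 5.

Original 2-point DFT: [-6, 0]
Zero-padded 5-point DFT provides frequency interpolation.

DFT_5([x, 0, ...]) = [-6, -3.9271+2.8532i, -0.5729+1.7634i, -0.5729-1.7634i, -3.9271-2.8532i]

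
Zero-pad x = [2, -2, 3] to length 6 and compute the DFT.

Original 3-point DFT: [3, 1.5000+4.3301i, 1.5000-4.3301i]
Zero-padded 6-point DFT provides frequency interpolation.

DFT_6([x, 0, ...]) = [3, -0.5000-0.8660i, 1.5000+4.3301i, 7, 1.5000-4.3301i, -0.5000+0.8660i]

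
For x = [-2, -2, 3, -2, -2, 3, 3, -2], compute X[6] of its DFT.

X[6] = Σ(n=0 to 7) x[n] · ω_8^(6n) where ω_8 = e^(-2πi/8)
= (-2)·ω_8^0 + (-2)·ω_8^6 + (3)·ω_8^12 + (-2)·ω_8^18 + (-2)·ω_8^24 + (3)·ω_8^30 + (3)·ω_8^36 + (-2)·ω_8^42

X[6] = -10+5i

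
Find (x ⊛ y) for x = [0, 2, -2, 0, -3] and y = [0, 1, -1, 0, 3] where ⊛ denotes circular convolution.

(x ⊛ y)[n] = Σ(m=0 to 4) x[m] · y[(n-m) mod 5]

Computing each output sample:
(x ⊛ y)[0] = 3
(x ⊛ y)[1] = -3
(x ⊛ y)[2] = 2
(x ⊛ y)[3] = -13
(x ⊛ y)[4] = 2

x ⊛ y = [3, -3, 2, -13, 2]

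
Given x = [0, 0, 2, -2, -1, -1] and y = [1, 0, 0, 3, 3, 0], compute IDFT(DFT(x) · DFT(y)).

(x ⊛ y)[n] = Σ(m=0 to 5) x[m] · y[(n-m) mod 6]

Computing each output sample:
(x ⊛ y)[0] = 0
(x ⊛ y)[1] = -9
(x ⊛ y)[2] = -4
(x ⊛ y)[3] = -5
(x ⊛ y)[4] = -1
(x ⊛ y)[5] = 5

x ⊛ y = [0, -9, -4, -5, -1, 5]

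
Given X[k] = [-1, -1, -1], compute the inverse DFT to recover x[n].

x[n] = (1/3) Σ(k=0 to 2) X[k] · e^(2πikn/3)

Computing each x[n]:
x[0] = -1
x[1] = 0
x[2] = 0

x = [-1, 0, 0]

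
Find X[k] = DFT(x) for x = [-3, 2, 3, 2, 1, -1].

X[k] = Σ(n=0 to 5) x[n] · ω_6^(nk)
where ω_6 = e^(-2πi/6)

Computing each X[k]:
X[0] = 4
X[1] = -6.5000-4.3301i
X[2] = -3.5000-0.8660i
X[3] = -2
X[4] = -3.5000+0.8660i
X[5] = -6.5000+4.3301i

X = [4, -6.5000-4.3301i, -3.5000-0.8660i, -2, -3.5000+0.8660i, -6.5000+4.3301i]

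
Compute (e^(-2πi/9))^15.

Since ω_9^9 = 1, powers reduce modulo 9.
15 mod 9 = 6
So ω_9^15 = ω_9^6 = e^(-2πi·6/9)

ω_9^15 = ω_9^6 = -0.5000+0.8660i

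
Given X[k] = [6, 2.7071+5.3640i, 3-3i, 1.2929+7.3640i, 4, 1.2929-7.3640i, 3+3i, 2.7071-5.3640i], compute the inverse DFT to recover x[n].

x[n] = (1/8) Σ(k=0 to 7) X[k] · e^(2πikn/8)

Computing each x[n]:
x[0] = 3
x[1] = -1
x[2] = 1
x[3] = -3
x[4] = 1
x[5] = 3
x[6] = 0
x[7] = 2

x = [3, -1, 1, -3, 1, 3, 0, 2]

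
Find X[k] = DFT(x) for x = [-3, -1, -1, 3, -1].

X[k] = Σ(n=0 to 4) x[n] · ω_5^(nk)
where ω_5 = e^(-2πi/5)

Computing each X[k]:
X[0] = -3
X[1] = -5.2361+2.3511i
X[2] = -0.7639-3.8042i
X[3] = -0.7639+3.8042i
X[4] = -5.2361-2.3511i

X = [-3, -5.2361+2.3511i, -0.7639-3.8042i, -0.7639+3.8042i, -5.2361-2.3511i]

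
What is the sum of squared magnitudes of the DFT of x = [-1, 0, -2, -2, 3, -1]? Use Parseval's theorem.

Parseval: Σ|x[n]|² = (1/N)Σ|X[k]|², so Σ|X[k]|² = N·Σ|x[n]|² = 6·19.0000

Σ|X[k]|² = N·Σ|x[n]|² = 6·19.0000 = 114.0000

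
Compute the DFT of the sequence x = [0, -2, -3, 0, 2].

X[k] = Σ(n=0 to 4) x[n] · ω_5^(nk)
where ω_5 = e^(-2πi/5)

Computing each X[k]:
X[0] = -3
X[1] = 2.4271+5.5676i
X[2] = -0.9271-0.5020i
X[3] = -0.9271+0.5020i
X[4] = 2.4271-5.5676i

X = [-3, 2.4271+5.5676i, -0.9271-0.5020i, -0.9271+0.5020i, 2.4271-5.5676i]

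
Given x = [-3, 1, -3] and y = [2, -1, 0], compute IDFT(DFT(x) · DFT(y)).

(x ⊛ y)[n] = Σ(m=0 to 2) x[m] · y[(n-m) mod 3]

Computing each output sample:
(x ⊛ y)[0] = -3
(x ⊛ y)[1] = 5
(x ⊛ y)[2] = -7

x ⊛ y = [-3, 5, -7]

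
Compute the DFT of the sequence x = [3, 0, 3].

X[k] = Σ(n=0 to 2) x[n] · ω_3^(nk)
where ω_3 = e^(-2πi/3)

Computing each X[k]:
X[0] = 6
X[1] = 1.5000+2.5981i
X[2] = 1.5000-2.5981i

X = [6, 1.5000+2.5981i, 1.5000-2.5981i]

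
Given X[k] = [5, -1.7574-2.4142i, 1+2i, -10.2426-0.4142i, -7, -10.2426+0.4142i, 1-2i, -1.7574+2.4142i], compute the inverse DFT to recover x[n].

x[n] = (1/8) Σ(k=0 to 7) X[k] · e^(2πikn/8)

Computing each x[n]:
x[0] = -3
x[1] = 3
x[2] = 0
x[3] = 1
x[4] = 3
x[5] = -1
x[6] = -1
x[7] = 3

x = [-3, 3, 0, 1, 3, -1, -1, 3]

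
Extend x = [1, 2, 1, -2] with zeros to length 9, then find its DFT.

Original 4-point DFT: [2, -4i, 2, 4i]
Zero-padded 9-point DFT provides frequency interpolation.

DFT_9([x, 0, ...]) = [2, 3.7057-0.5383i, 1.4076-4.0437i, -2.5000-0.8660i, 0.8867+1.6908i, 0.8867-1.6908i, -2.5000+0.8660i, 1.4076+4.0437i, 3.7057+0.5383i]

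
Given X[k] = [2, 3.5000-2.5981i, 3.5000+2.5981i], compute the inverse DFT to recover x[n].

x[n] = (1/3) Σ(k=0 to 2) X[k] · e^(2πikn/3)

Computing each x[n]:
x[0] = 3
x[1] = 1
x[2] = -2

x = [3, 1, -2]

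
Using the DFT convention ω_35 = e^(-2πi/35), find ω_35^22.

ω_35^22 = e^(-2πi·22/35)
= cos(-2π·22/35) + i·sin(-2π·22/35)
= cos(-44π/35) + i·sin(-44π/35)

ω_35^22 = cos(-44π/35) + i·sin(-44π/35) = -0.6911+0.7228i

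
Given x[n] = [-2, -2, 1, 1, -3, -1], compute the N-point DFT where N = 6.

X[k] = Σ(n=0 to 5) x[n] · ω_6^(nk)
where ω_6 = e^(-2πi/6)

Computing each X[k]:
X[0] = -6
X[1] = -3.5000-2.5981i
X[2] = 1.5000+4.3301i
X[3] = -2
X[4] = 1.5000-4.3301i
X[5] = -3.5000+2.5981i

X = [-6, -3.5000-2.5981i, 1.5000+4.3301i, -2, 1.5000-4.3301i, -3.5000+2.5981i]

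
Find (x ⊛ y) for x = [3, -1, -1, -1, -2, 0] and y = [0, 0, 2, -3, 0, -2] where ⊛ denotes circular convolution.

(x ⊛ y)[n] = Σ(m=0 to 5) x[m] · y[(n-m) mod 6]

Computing each output sample:
(x ⊛ y)[0] = 1
(x ⊛ y)[1] = 8
(x ⊛ y)[2] = 8
(x ⊛ y)[3] = -7
(x ⊛ y)[4] = 1
(x ⊛ y)[5] = -5

x ⊛ y = [1, 8, 8, -7, 1, -5]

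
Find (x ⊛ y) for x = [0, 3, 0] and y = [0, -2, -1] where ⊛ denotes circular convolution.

(x ⊛ y)[n] = Σ(m=0 to 2) x[m] · y[(n-m) mod 3]

Computing each output sample:
(x ⊛ y)[0] = -3
(x ⊛ y)[1] = 0
(x ⊛ y)[2] = -6

x ⊛ y = [-3, 0, -6]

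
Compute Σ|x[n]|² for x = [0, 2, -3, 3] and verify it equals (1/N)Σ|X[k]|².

Time domain:
Σ|x[n]|² = |0|² + |2|² + |-3|² + |3|² = 22.0000

Frequency domain:
(1/4)Σ|X[k]|² = (1/4)(|2|² + |3+1i|² + |-8|² + |3-1i|²) = (1/4)·88.0000 = 22.0000

Both sides agree, confirming Parseval's theorem.

Σ|x[n]|² = (1/N)Σ|X[k]|² = 22.0000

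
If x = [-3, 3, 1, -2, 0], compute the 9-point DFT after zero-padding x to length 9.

Original 5-point DFT: [-1, -1.2639-4.6165i, -5.7361+1.0898i, -5.7361-1.0898i, -1.2639+4.6165i]
Zero-padded 9-point DFT provides frequency interpolation.

DFT_9([x, 0, ...]) = [-1, 0.4718-1.1811i, -2.4187-5.0285i, -7.0000-1.7321i, -4.0530+1.3488i, -4.0530-1.3488i, -7.0000+1.7321i, -2.4187+5.0285i, 0.4718+1.1811i]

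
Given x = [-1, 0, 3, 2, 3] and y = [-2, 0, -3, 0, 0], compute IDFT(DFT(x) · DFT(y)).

(x ⊛ y)[n] = Σ(m=0 to 4) x[m] · y[(n-m) mod 5]

Computing each output sample:
(x ⊛ y)[0] = -4
(x ⊛ y)[1] = -9
(x ⊛ y)[2] = -3
(x ⊛ y)[3] = -4
(x ⊛ y)[4] = -15

x ⊛ y = [-4, -9, -3, -4, -15]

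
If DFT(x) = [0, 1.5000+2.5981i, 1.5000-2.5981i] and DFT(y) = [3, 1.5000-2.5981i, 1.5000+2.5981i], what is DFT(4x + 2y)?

By linearity: DFT(4x + 2y) = 4·DFT(x) + 2·DFT(y)
= 4·[0, 1.5000+2.5981i, 1.5000-2.5981i] + 2·[3, 1.5000-2.5981i, 1.5000+2.5981i]

Computing element-wise:
Z[0] = 4·(0) + 2·(3) = 6
Z[1] = 4·(1.5000+2.5981i) + 2·(1.5000-2.5981i) = 9.0000+5.1962i
Z[2] = 4·(1.5000-2.5981i) + 2·(1.5000+2.5981i) = 9.0000-5.1962i

DFT(4x + 2y) = 4·X + 2·Y = [6, 9.0000+5.1962i, 9.0000-5.1962i]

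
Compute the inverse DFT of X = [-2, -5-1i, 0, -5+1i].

x[n] = (1/4) Σ(k=0 to 3) X[k] · e^(2πikn/4)

Computing each x[n]:
x[0] = -3
x[1] = 0
x[2] = 2
x[3] = -1

x = [-3, 0, 2, -1]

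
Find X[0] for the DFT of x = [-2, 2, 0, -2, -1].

X[0] = Σ(n=0 to 4) x[n] · ω_5^0 = Σ x[n]
= (-2) + (2) + (0) + (-2) + (-1)

X[0] = -3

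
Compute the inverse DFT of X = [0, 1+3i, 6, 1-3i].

x[n] = (1/4) Σ(k=0 to 3) X[k] · e^(2πikn/4)

Computing each x[n]:
x[0] = 2
x[1] = -3
x[2] = 1
x[3] = 0

x = [2, -3, 1, 0]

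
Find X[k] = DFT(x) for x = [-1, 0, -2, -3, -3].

X[k] = Σ(n=0 to 4) x[n] · ω_5^(nk)
where ω_5 = e^(-2πi/5)

Computing each X[k]:
X[0] = -9
X[1] = 2.1180-3.4410i
X[2] = -0.1180-0.8123i
X[3] = -0.1180+0.8123i
X[4] = 2.1180+3.4410i

X = [-9, 2.1180-3.4410i, -0.1180-0.8123i, -0.1180+0.8123i, 2.1180+3.4410i]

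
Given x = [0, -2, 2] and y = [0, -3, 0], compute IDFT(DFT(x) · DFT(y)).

(x ⊛ y)[n] = Σ(m=0 to 2) x[m] · y[(n-m) mod 3]

Computing each output sample:
(x ⊛ y)[0] = -6
(x ⊛ y)[1] = 0
(x ⊛ y)[2] = 6

x ⊛ y = [-6, 0, 6]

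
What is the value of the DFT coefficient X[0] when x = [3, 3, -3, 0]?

X[0] = Σ(n=0 to 3) x[n] · ω_4^0 = Σ x[n]
= (3) + (3) + (-3) + (0)

X[0] = 3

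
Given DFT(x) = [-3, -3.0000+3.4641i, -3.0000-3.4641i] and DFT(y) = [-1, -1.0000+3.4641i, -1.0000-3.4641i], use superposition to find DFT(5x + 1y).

By linearity: DFT(5x + 1y) = 5·DFT(x) + 1·DFT(y)
= 5·[-3, -3.0000+3.4641i, -3.0000-3.4641i] + 1·[-1, -1.0000+3.4641i, -1.0000-3.4641i]

Computing element-wise:
Z[0] = 5·(-3) + 1·(-1) = -16
Z[1] = 5·(-3.0000+3.4641i) + 1·(-1.0000+3.4641i) = -16.0000+20.7846i
Z[2] = 5·(-3.0000-3.4641i) + 1·(-1.0000-3.4641i) = -16.0000-20.7846i

DFT(5x + 1y) = 5·X + 1·Y = [-16, -16.0000+20.7846i, -16.0000-20.7846i]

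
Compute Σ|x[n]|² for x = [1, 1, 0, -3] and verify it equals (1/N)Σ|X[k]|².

Time domain:
Σ|x[n]|² = |1|² + |1|² + |0|² + |-3|² = 11.0000

Frequency domain:
(1/4)Σ|X[k]|² = (1/4)(|-1|² + |1-4i|² + |3|² + |1+4i|²) = (1/4)·44.0000 = 11.0000

Both sides agree, confirming Parseval's theorem.

Σ|x[n]|² = (1/N)Σ|X[k]|² = 11.0000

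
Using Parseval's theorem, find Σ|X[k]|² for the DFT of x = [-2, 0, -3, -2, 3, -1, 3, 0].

Parseval: Σ|x[n]|² = (1/N)Σ|X[k]|², so Σ|X[k]|² = N·Σ|x[n]|² = 8·36.0000

Σ|X[k]|² = N·Σ|x[n]|² = 8·36.0000 = 288.0000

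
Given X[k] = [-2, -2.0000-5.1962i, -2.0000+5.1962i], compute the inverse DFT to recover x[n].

x[n] = (1/3) Σ(k=0 to 2) X[k] · e^(2πikn/3)

Computing each x[n]:
x[0] = -2
x[1] = 3
x[2] = -3

x = [-2, 3, -3]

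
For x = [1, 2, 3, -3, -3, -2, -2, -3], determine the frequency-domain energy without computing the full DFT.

Parseval: Σ|x[n]|² = (1/N)Σ|X[k]|², so Σ|X[k]|² = N·Σ|x[n]|² = 8·49.0000

Σ|X[k]|² = N·Σ|x[n]|² = 8·49.0000 = 392.0000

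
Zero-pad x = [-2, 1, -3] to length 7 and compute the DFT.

Original 3-point DFT: [-4, -1.0000-3.4641i, -1.0000+3.4641i]
Zero-padded 7-point DFT provides frequency interpolation.

DFT_7([x, 0, ...]) = [-4, -0.7089+2.1430i, 0.4804-2.2766i, -4.7714-2.7794i, -4.7714+2.7794i, 0.4804+2.2766i, -0.7089-2.1430i]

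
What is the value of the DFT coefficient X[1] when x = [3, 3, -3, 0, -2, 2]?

X[1] = Σ(n=0 to 5) x[n] · ω_6^(1n) where ω_6 = e^(-2πi/6)
= (3)·ω_6^0 + (3)·ω_6^1 + (-3)·ω_6^2 + (0)·ω_6^3 + (-2)·ω_6^4 + (2)·ω_6^5

X[1] = 8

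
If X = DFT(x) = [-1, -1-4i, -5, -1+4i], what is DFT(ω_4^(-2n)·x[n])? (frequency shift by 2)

Modulation property: DFT(ω_4^(-2n)·x[n]) = X[(k-2) mod 4], so circularly shift X by 2 positions.

X[k-2] = [-5, -1+4i, -1, -1-4i]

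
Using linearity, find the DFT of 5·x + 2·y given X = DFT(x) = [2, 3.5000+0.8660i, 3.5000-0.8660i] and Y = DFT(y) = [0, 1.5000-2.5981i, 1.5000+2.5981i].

By linearity: DFT(5x + 2y) = 5·DFT(x) + 2·DFT(y)
= 5·[2, 3.5000+0.8660i, 3.5000-0.8660i] + 2·[0, 1.5000-2.5981i, 1.5000+2.5981i]

Computing element-wise:
Z[0] = 5·(2) + 2·(0) = 10
Z[1] = 5·(3.5000+0.8660i) + 2·(1.5000-2.5981i) = 20.5000-0.8662i
Z[2] = 5·(3.5000-0.8660i) + 2·(1.5000+2.5981i) = 20.5000+0.8662i

DFT(5x + 2y) = 5·X + 2·Y = [10, 20.5000-0.8662i, 20.5000+0.8662i]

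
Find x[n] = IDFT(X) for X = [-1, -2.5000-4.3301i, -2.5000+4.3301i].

x[n] = (1/3) Σ(k=0 to 2) X[k] · e^(2πikn/3)

Computing each x[n]:
x[0] = -2
x[1] = 3
x[2] = -2

x = [-2, 3, -2]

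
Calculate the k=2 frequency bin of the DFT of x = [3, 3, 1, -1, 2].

X[2] = Σ(n=0 to 4) x[n] · ω_5^(2n) where ω_5 = e^(-2πi/5)
= (3)·ω_5^0 + (3)·ω_5^2 + (1)·ω_5^4 + (-1)·ω_5^6 + (2)·ω_5^8

X[2] = -1.0451+1.3143i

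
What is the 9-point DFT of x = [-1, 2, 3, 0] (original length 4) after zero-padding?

Original 4-point DFT: [4, -4-2i, 0, -4+2i]
Zero-padded 9-point DFT provides frequency interpolation.

DFT_9([x, 0, ...]) = [4, 1.0530-4.2400i, -3.4718-2.9957i, -3.5000+0.8660i, -0.5813+1.2443i, -0.5813-1.2443i, -3.5000-0.8660i, -3.4718+2.9957i, 1.0530+4.2400i]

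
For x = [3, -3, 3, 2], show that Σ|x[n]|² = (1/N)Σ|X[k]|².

Time domain:
Σ|x[n]|² = |3|² + |-3|² + |3|² + |2|² = 31.0000

Frequency domain:
(1/4)Σ|X[k]|² = (1/4)(|5|² + |5i|² + |7|² + |-5i|²) = (1/4)·124.0000 = 31.0000

Both sides agree, confirming Parseval's theorem.

Σ|x[n]|² = (1/N)Σ|X[k]|² = 31.0000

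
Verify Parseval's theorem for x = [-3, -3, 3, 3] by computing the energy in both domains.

Time domain:
Σ|x[n]|² = |-3|² + |-3|² + |3|² + |3|² = 36.0000

Frequency domain:
(1/4)Σ|X[k]|² = (1/4)(|0|² + |-6+6i|² + |0|² + |-6-6i|²) = (1/4)·144.0000 = 36.0000

Both sides agree, confirming Parseval's theorem.

Σ|x[n]|² = (1/N)Σ|X[k]|² = 36.0000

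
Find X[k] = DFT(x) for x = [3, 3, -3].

X[k] = Σ(n=0 to 2) x[n] · ω_3^(nk)
where ω_3 = e^(-2πi/3)

Computing each X[k]:
X[0] = 3
X[1] = 3.0000-5.1962i
X[2] = 3.0000+5.1962i

X = [3, 3.0000-5.1962i, 3.0000+5.1962i]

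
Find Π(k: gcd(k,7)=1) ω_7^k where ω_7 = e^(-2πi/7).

The primitive 7th roots of unity are ω_7^k for k coprime to 7: k ∈ {1, 2, 3, 4, 5, 6}
Their product equals the constant term of the cyclotomic polynomial Φ_7(x) up to sign.
For n ≥ 3, the product of all primitive nth roots of unity is 1. (For n=1 it is 1; for n=2 it is -1.)

1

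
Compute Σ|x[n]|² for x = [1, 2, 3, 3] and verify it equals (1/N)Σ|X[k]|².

Time domain:
Σ|x[n]|² = |1|² + |2|² + |3|² + |3|² = 23.0000

Frequency domain:
(1/4)Σ|X[k]|² = (1/4)(|9|² + |-2+1i|² + |-1|² + |-2-1i|²) = (1/4)·92.0000 = 23.0000

Both sides agree, confirming Parseval's theorem.

Σ|x[n]|² = (1/N)Σ|X[k]|² = 23.0000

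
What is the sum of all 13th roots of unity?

Sum of all nth roots of unity equals 0 for n > 1 (geometric series with r ≠ 1).

0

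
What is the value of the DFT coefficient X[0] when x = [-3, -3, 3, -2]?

X[0] = Σ(n=0 to 3) x[n] · ω_4^0 = Σ x[n]
= (-3) + (-3) + (3) + (-2)

X[0] = -5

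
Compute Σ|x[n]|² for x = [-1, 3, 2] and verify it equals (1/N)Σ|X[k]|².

Time domain:
Σ|x[n]|² = |-1|² + |3|² + |2|² = 14.0000

Frequency domain:
(1/3)Σ|X[k]|² = (1/3)(|4|² + |-3.5000-0.8660i|² + |-3.5000+0.8660i|²) = (1/3)·42.0000 = 14.0000

Both sides agree, confirming Parseval's theorem.

Σ|x[n]|² = (1/N)Σ|X[k]|² = 14.0000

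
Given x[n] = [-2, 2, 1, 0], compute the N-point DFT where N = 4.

X[k] = Σ(n=0 to 3) x[n] · ω_4^(nk)
where ω_4 = e^(-2πi/4)

Computing each X[k]:
X[0] = 1
X[1] = -3-2i
X[2] = -3
X[3] = -3+2i

X = [1, -3-2i, -3, -3+2i]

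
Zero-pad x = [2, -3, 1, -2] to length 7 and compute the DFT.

Original 4-point DFT: [-2, 1+1i, 8, 1-1i]
Zero-padded 7-point DFT provides frequency interpolation.

DFT_7([x, 0, ...]) = [-2, 1.7089+2.2383i, 0.5196+1.7950i, 5.7714+4.0333i, 5.7714-4.0333i, 0.5196-1.7950i, 1.7089-2.2383i]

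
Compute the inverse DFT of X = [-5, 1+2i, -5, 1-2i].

x[n] = (1/4) Σ(k=0 to 3) X[k] · e^(2πikn/4)

Computing each x[n]:
x[0] = -2
x[1] = -1
x[2] = -3
x[3] = 1

x = [-2, -1, -3, 1]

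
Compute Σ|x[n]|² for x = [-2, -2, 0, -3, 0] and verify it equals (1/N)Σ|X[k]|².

Time domain:
Σ|x[n]|² = |-2|² + |-2|² + |0|² + |-3|² + |0|² = 17.0000

Frequency domain:
(1/5)Σ|X[k]|² = (1/5)(|-7|² + |-0.1910+0.1388i|² + |-1.3090+4.0287i|² + |-1.3090-4.0287i|² + |-0.1910-0.1388i|²) = (1/5)·85.0000 = 17.0000

Both sides agree, confirming Parseval's theorem.

Σ|x[n]|² = (1/N)Σ|X[k]|² = 17.0000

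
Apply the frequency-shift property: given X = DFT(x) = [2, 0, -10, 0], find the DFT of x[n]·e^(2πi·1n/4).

Modulation property: DFT(ω_4^(-1n)·x[n]) = X[(k-1) mod 4], so circularly shift X by 1 positions.

X[k-1] = [0, 2, 0, -10]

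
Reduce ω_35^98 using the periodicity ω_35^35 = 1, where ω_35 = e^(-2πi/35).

Since ω_35^35 = 1, powers reduce modulo 35.
98 mod 35 = 28
So ω_35^98 = ω_35^28 = e^(-2πi·28/35)

ω_35^98 = ω_35^28 = 0.3090+0.9511i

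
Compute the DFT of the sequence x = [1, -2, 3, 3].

X[k] = Σ(n=0 to 3) x[n] · ω_4^(nk)
where ω_4 = e^(-2πi/4)

Computing each X[k]:
X[0] = 5
X[1] = -2+5i
X[2] = 3
X[3] = -2-5i

X = [5, -2+5i, 3, -2-5i]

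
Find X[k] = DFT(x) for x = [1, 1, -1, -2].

X[k] = Σ(n=0 to 3) x[n] · ω_4^(nk)
where ω_4 = e^(-2πi/4)

Computing each X[k]:
X[0] = -1
X[1] = 2-3i
X[2] = 1
X[3] = 2+3i

X = [-1, 2-3i, 1, 2+3i]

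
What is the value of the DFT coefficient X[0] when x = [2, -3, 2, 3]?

X[0] = Σ(n=0 to 3) x[n] · ω_4^0 = Σ x[n]
= (2) + (-3) + (2) + (3)

X[0] = 4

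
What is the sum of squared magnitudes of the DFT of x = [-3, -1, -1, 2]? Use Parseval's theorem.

Parseval: Σ|x[n]|² = (1/N)Σ|X[k]|², so Σ|X[k]|² = N·Σ|x[n]|² = 4·15.0000

Σ|X[k]|² = N·Σ|x[n]|² = 4·15.0000 = 60.0000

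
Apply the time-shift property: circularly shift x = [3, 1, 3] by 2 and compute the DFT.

Time shift by 2: X_shifted[k] = ω_3^(2k) · X[k]
Shifted x = [1, 3, 3]

DFT(x[n-2]) = [7, -2, -2]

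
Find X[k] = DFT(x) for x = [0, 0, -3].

X[k] = Σ(n=0 to 2) x[n] · ω_3^(nk)
where ω_3 = e^(-2πi/3)

Computing each X[k]:
X[0] = -3
X[1] = 1.5000-2.5981i
X[2] = 1.5000+2.5981i

X = [-3, 1.5000-2.5981i, 1.5000+2.5981i]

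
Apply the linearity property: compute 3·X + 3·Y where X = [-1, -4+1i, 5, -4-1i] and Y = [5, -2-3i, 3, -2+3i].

By linearity: DFT(3x + 3y) = 3·DFT(x) + 3·DFT(y)
= 3·[-1, -4+1i, 5, -4-1i] + 3·[5, -2-3i, 3, -2+3i]

Computing element-wise:
Z[0] = 3·(-1) + 3·(5) = 12
Z[1] = 3·(-4+1i) + 3·(-2-3i) = -18-6i
Z[2] = 3·(5) + 3·(3) = 24
Z[3] = 3·(-4-1i) + 3·(-2+3i) = -18+6i

DFT(3x + 3y) = 3·X + 3·Y = [12, -18-6i, 24, -18+6i]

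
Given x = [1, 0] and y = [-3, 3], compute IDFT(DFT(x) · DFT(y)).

(x ⊛ y)[n] = Σ(m=0 to 1) x[m] · y[(n-m) mod 2]

Computing each output sample:
(x ⊛ y)[0] = -3
(x ⊛ y)[1] = 3

x ⊛ y = [-3, 3]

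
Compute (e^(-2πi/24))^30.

Since ω_24^24 = 1, powers reduce modulo 24.
30 mod 24 = 6
So ω_24^30 = ω_24^6 = e^(-2πi·6/24)

ω_24^30 = ω_24^6 = -1i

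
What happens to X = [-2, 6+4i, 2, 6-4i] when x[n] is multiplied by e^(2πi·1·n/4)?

Modulation property: DFT(ω_4^(-1n)·x[n]) = X[(k-1) mod 4], so circularly shift X by 1 positions.

X[k-1] = [6-4i, -2, 6+4i, 2]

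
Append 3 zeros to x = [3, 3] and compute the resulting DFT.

Original 2-point DFT: [6, 0]
Zero-padded 5-point DFT provides frequency interpolation.

DFT_5([x, 0, ...]) = [6, 3.9271-2.8532i, 0.5729-1.7634i, 0.5729+1.7634i, 3.9271+2.8532i]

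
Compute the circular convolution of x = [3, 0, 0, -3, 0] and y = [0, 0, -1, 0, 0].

(x ⊛ y)[n] = Σ(m=0 to 4) x[m] · y[(n-m) mod 5]

Computing each output sample:
(x ⊛ y)[0] = 3
(x ⊛ y)[1] = 0
(x ⊛ y)[2] = -3
(x ⊛ y)[3] = 0
(x ⊛ y)[4] = 0

x ⊛ y = [3, 0, -3, 0, 0]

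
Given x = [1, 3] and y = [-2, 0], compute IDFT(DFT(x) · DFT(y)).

(x ⊛ y)[n] = Σ(m=0 to 1) x[m] · y[(n-m) mod 2]

Computing each output sample:
(x ⊛ y)[0] = -2
(x ⊛ y)[1] = -6

x ⊛ y = [-2, -6]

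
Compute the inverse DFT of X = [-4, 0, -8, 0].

x[n] = (1/4) Σ(k=0 to 3) X[k] · e^(2πikn/4)

Computing each x[n]:
x[0] = -3
x[1] = 1
x[2] = -3
x[3] = 1

x = [-3, 1, -3, 1]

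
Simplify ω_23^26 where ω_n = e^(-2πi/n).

Since ω_23^23 = 1, powers reduce modulo 23.
26 mod 23 = 3
So ω_23^26 = ω_23^3 = e^(-2πi·3/23)

ω_23^26 = ω_23^3 = 0.6826-0.7308i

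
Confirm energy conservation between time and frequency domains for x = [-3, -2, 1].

Time domain:
Σ|x[n]|² = |-3|² + |-2|² + |1|² = 14.0000

Frequency domain:
(1/3)Σ|X[k]|² = (1/3)(|-4|² + |-2.5000+2.5981i|² + |-2.5000-2.5981i|²) = (1/3)·42.0000 = 14.0000

Both sides agree, confirming Parseval's theorem.

Σ|x[n]|² = (1/N)Σ|X[k]|² = 14.0000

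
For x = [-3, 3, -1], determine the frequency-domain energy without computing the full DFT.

Parseval: Σ|x[n]|² = (1/N)Σ|X[k]|², so Σ|X[k]|² = N·Σ|x[n]|² = 3·19.0000

Σ|X[k]|² = N·Σ|x[n]|² = 3·19.0000 = 57.0000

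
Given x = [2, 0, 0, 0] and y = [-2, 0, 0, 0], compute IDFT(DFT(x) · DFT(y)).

(x ⊛ y)[n] = Σ(m=0 to 3) x[m] · y[(n-m) mod 4]

Computing each output sample:
(x ⊛ y)[0] = -4
(x ⊛ y)[1] = 0
(x ⊛ y)[2] = 0
(x ⊛ y)[3] = 0

x ⊛ y = [-4, 0, 0, 0]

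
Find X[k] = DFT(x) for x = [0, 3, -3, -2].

X[k] = Σ(n=0 to 3) x[n] · ω_4^(nk)
where ω_4 = e^(-2πi/4)

Computing each X[k]:
X[0] = -2
X[1] = 3-5i
X[2] = -4
X[3] = 3+5i

X = [-2, 3-5i, -4, 3+5i]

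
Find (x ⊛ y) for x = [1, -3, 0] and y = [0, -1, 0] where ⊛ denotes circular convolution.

(x ⊛ y)[n] = Σ(m=0 to 2) x[m] · y[(n-m) mod 3]

Computing each output sample:
(x ⊛ y)[0] = 0
(x ⊛ y)[1] = -1
(x ⊛ y)[2] = 3

x ⊛ y = [0, -1, 3]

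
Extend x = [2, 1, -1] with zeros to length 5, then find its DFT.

Original 3-point DFT: [2, 2.0000-1.7321i, 2.0000+1.7321i]
Zero-padded 5-point DFT provides frequency interpolation.

DFT_5([x, 0, ...]) = [2, 3.1180-0.3633i, 0.8820-1.5388i, 0.8820+1.5388i, 3.1180+0.3633i]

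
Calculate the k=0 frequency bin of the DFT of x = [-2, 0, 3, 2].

X[0] = Σ(n=0 to 3) x[n] · ω_4^0 = Σ x[n]
= (-2) + (0) + (3) + (2)

X[0] = 3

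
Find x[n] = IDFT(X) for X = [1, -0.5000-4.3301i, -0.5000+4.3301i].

x[n] = (1/3) Σ(k=0 to 2) X[k] · e^(2πikn/3)

Computing each x[n]:
x[0] = 0
x[1] = 3
x[2] = -2

x = [0, 3, -2]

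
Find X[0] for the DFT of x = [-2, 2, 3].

X[0] = Σ(n=0 to 2) x[n] · ω_3^0 = Σ x[n]
= (-2) + (2) + (3)

X[0] = 3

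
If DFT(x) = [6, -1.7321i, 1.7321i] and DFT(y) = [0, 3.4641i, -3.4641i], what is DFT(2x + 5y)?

By linearity: DFT(2x + 5y) = 2·DFT(x) + 5·DFT(y)
= 2·[6, -1.7321i, 1.7321i] + 5·[0, 3.4641i, -3.4641i]

Computing element-wise:
Z[0] = 2·(6) + 5·(0) = 12
Z[1] = 2·(-1.7321i) + 5·(3.4641i) = 13.8563i
Z[2] = 2·(1.7321i) + 5·(-3.4641i) = -13.8563i

DFT(2x + 5y) = 2·X + 5·Y = [12, 13.8563i, -13.8563i]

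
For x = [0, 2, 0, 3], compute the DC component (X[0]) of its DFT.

X[0] = Σ(n=0 to 3) x[n] · ω_4^0 = Σ x[n]
= (0) + (2) + (0) + (3)

X[0] = 5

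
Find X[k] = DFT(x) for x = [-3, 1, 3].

X[k] = Σ(n=0 to 2) x[n] · ω_3^(nk)
where ω_3 = e^(-2πi/3)

Computing each X[k]:
X[0] = 1
X[1] = -5.0000+1.7321i
X[2] = -5.0000-1.7321i

X = [1, -5.0000+1.7321i, -5.0000-1.7321i]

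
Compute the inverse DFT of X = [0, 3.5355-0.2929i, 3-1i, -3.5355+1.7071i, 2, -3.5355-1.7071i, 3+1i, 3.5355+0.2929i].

x[n] = (1/8) Σ(k=0 to 7) X[k] · e^(2πikn/8)

Computing each x[n]:
x[0] = 1
x[1] = 1
x[2] = 0
x[3] = -2
x[4] = 1
x[5] = -1
x[6] = -1
x[7] = 1

x = [1, 1, 0, -2, 1, -1, -1, 1]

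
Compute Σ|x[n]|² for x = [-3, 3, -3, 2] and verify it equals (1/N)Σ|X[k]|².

Time domain:
Σ|x[n]|² = |-3|² + |3|² + |-3|² + |2|² = 31.0000

Frequency domain:
(1/4)Σ|X[k]|² = (1/4)(|-1|² + |-1i|² + |-11|² + |1i|²) = (1/4)·124.0000 = 31.0000

Both sides agree, confirming Parseval's theorem.

Σ|x[n]|² = (1/N)Σ|X[k]|² = 31.0000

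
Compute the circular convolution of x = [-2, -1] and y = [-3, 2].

(x ⊛ y)[n] = Σ(m=0 to 1) x[m] · y[(n-m) mod 2]

Computing each output sample:
(x ⊛ y)[0] = 4
(x ⊛ y)[1] = -1

x ⊛ y = [4, -1]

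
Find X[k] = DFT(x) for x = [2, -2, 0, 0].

X[k] = Σ(n=0 to 3) x[n] · ω_4^(nk)
where ω_4 = e^(-2πi/4)

Computing each X[k]:
X[0] = 0
X[1] = 2+2i
X[2] = 4
X[3] = 2-2i

X = [0, 2+2i, 4, 2-2i]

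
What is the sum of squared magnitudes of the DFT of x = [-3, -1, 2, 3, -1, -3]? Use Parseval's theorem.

Parseval: Σ|x[n]|² = (1/N)Σ|X[k]|², so Σ|X[k]|² = N·Σ|x[n]|² = 6·33.0000

Σ|X[k]|² = N·Σ|x[n]|² = 6·33.0000 = 198.0000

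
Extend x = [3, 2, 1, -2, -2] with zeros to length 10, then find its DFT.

Original 5-point DFT: [2, 3.8090-5.5676i, 2.6910+0.5020i, 2.6910-0.5020i, 3.8090+5.5676i]
Zero-padded 10-point DFT provides frequency interpolation.

DFT_10([x, 0, ...]) = [2, 7.1631+0.9511i, 3.8090-5.5676i, -0.6631-0.5878i, 2.6910+0.5020i, 2, 2.6910-0.5020i, -0.6631+0.5878i, 3.8090+5.5676i, 7.1631-0.9511i]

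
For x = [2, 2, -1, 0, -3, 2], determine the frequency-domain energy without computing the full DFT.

Parseval: Σ|x[n]|² = (1/N)Σ|X[k]|², so Σ|X[k]|² = N·Σ|x[n]|² = 6·22.0000

Σ|X[k]|² = N·Σ|x[n]|² = 6·22.0000 = 132.0000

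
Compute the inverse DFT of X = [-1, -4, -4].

x[n] = (1/3) Σ(k=0 to 2) X[k] · e^(2πikn/3)

Computing each x[n]:
x[0] = -3
x[1] = 1
x[2] = 1

x = [-3, 1, 1]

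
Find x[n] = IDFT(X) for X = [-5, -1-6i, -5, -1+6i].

x[n] = (1/4) Σ(k=0 to 3) X[k] · e^(2πikn/4)

Computing each x[n]:
x[0] = -3
x[1] = 3
x[2] = -2
x[3] = -3

x = [-3, 3, -2, -3]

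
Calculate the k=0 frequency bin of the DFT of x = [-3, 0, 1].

X[0] = Σ(n=0 to 2) x[n] · ω_3^0 = Σ x[n]
= (-3) + (0) + (1)

X[0] = -2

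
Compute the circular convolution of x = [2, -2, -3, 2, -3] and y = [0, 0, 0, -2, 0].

(x ⊛ y)[n] = Σ(m=0 to 4) x[m] · y[(n-m) mod 5]

Computing each output sample:
(x ⊛ y)[0] = 6
(x ⊛ y)[1] = -4
(x ⊛ y)[2] = 6
(x ⊛ y)[3] = -4
(x ⊛ y)[4] = 4

x ⊛ y = [6, -4, 6, -4, 4]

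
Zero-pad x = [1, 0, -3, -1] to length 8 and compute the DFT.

Original 4-point DFT: [-3, 4-1i, -1, 4+1i]
Zero-padded 8-point DFT provides frequency interpolation.

DFT_8([x, 0, ...]) = [-3, 1.7071+3.7071i, 4-1i, 0.2929-2.2929i, -1, 0.2929+2.2929i, 4+1i, 1.7071-3.7071i]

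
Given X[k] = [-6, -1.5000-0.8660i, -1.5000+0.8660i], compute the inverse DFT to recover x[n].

x[n] = (1/3) Σ(k=0 to 2) X[k] · e^(2πikn/3)

Computing each x[n]:
x[0] = -3
x[1] = -1
x[2] = -2

x = [-3, -1, -2]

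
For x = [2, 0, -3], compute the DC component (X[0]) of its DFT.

X[0] = Σ(n=0 to 2) x[n] · ω_3^0 = Σ x[n]
= (2) + (0) + (-3)

X[0] = -1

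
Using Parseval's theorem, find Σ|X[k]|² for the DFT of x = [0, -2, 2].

Parseval: Σ|x[n]|² = (1/N)Σ|X[k]|², so Σ|X[k]|² = N·Σ|x[n]|² = 3·8.0000

Σ|X[k]|² = N·Σ|x[n]|² = 3·8.0000 = 24.0000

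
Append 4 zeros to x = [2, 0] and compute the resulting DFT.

Original 2-point DFT: [2, 2]
Zero-padded 6-point DFT provides frequency interpolation.

DFT_6([x, 0, ...]) = [2, 2, 2, 2, 2, 2]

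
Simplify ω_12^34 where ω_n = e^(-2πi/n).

Since ω_12^12 = 1, powers reduce modulo 12.
34 mod 12 = 10
So ω_12^34 = ω_12^10 = e^(-2πi·10/12)

ω_12^34 = ω_12^10 = 0.5000+0.8660i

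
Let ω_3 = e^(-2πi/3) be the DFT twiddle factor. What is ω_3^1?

ω_3^1 = e^(-2πi·1/3)
= cos(-2π·1/3) + i·sin(-2π·1/3)
= cos(-2π/3) + i·sin(-2π/3)

ω_3^1 = cos(-2π/3) + i·sin(-2π/3) = -0.5000-0.8660i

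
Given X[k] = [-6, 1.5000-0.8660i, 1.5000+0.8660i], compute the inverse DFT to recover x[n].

x[n] = (1/3) Σ(k=0 to 2) X[k] · e^(2πikn/3)

Computing each x[n]:
x[0] = -1
x[1] = -2
x[2] = -3

x = [-1, -2, -3]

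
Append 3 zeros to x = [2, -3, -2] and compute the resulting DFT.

Original 3-point DFT: [-3, 4.5000+0.8660i, 4.5000-0.8660i]
Zero-padded 6-point DFT provides frequency interpolation.

DFT_6([x, 0, ...]) = [-3, 1.5000+4.3301i, 4.5000+0.8660i, 3, 4.5000-0.8660i, 1.5000-4.3301i]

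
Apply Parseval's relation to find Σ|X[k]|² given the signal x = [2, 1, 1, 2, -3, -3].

Parseval: Σ|x[n]|² = (1/N)Σ|X[k]|², so Σ|X[k]|² = N·Σ|x[n]|² = 6·28.0000

Σ|X[k]|² = N·Σ|x[n]|² = 6·28.0000 = 168.0000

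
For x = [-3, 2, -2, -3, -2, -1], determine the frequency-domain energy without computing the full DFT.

Parseval: Σ|x[n]|² = (1/N)Σ|X[k]|², so Σ|X[k]|² = N·Σ|x[n]|² = 6·31.0000

Σ|X[k]|² = N·Σ|x[n]|² = 6·31.0000 = 186.0000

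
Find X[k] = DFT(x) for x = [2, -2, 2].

X[k] = Σ(n=0 to 2) x[n] · ω_3^(nk)
where ω_3 = e^(-2πi/3)

Computing each X[k]:
X[0] = 2
X[1] = 2.0000+3.4641i
X[2] = 2.0000-3.4641i

X = [2, 2.0000+3.4641i, 2.0000-3.4641i]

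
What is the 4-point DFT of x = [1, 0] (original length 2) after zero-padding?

Original 2-point DFT: [1, 1]
Zero-padded 4-point DFT provides frequency interpolation.

DFT_4([x, 0, ...]) = [1, 1, 1, 1]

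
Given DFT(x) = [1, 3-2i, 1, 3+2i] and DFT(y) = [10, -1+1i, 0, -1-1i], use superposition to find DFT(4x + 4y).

By linearity: DFT(4x + 4y) = 4·DFT(x) + 4·DFT(y)
= 4·[1, 3-2i, 1, 3+2i] + 4·[10, -1+1i, 0, -1-1i]

Computing element-wise:
Z[0] = 4·(1) + 4·(10) = 44
Z[1] = 4·(3-2i) + 4·(-1+1i) = 8-4i
Z[2] = 4·(1) + 4·(0) = 4
Z[3] = 4·(3+2i) + 4·(-1-1i) = 8+4i

DFT(4x + 4y) = 4·X + 4·Y = [44, 8-4i, 4, 8+4i]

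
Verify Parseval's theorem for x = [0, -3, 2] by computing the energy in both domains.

Time domain:
Σ|x[n]|² = |0|² + |-3|² + |2|² = 13.0000

Frequency domain:
(1/3)Σ|X[k]|² = (1/3)(|-1|² + |0.5000+4.3301i|² + |0.5000-4.3301i|²) = (1/3)·39.0000 = 13.0000

Both sides agree, confirming Parseval's theorem.

Σ|x[n]|² = (1/N)Σ|X[k]|² = 13.0000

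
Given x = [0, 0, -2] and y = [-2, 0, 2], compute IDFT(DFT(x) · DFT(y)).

(x ⊛ y)[n] = Σ(m=0 to 2) x[m] · y[(n-m) mod 3]

Computing each output sample:
(x ⊛ y)[0] = 0
(x ⊛ y)[1] = -4
(x ⊛ y)[2] = 4

x ⊛ y = [0, -4, 4]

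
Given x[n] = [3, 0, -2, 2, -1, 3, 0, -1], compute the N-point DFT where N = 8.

X[k] = Σ(n=0 to 7) x[n] · ω_8^(nk)
where ω_8 = e^(-2πi/8)

Computing each X[k]:
X[0] = 4
X[1] = -0.2426+2.0000i
X[2] = 4-2i
X[3] = 8.2426-2.0000i
X[4] = -4
X[5] = 8.2426+2.0000i
X[6] = 4+2i
X[7] = -0.2426-2.0000i

X = [4, -0.2426+2.0000i, 4-2i, 8.2426-2.0000i, -4, 8.2426+2.0000i, 4+2i, -0.2426-2.0000i]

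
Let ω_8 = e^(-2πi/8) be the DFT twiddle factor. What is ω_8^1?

ω_8^1 = e^(-2πi·1/8)
= cos(-2π·1/8) + i·sin(-2π·1/8)
= cos(-2π/8) + i·sin(-2π/8)

ω_8^1 = cos(-2π/8) + i·sin(-2π/8) = 0.7071-0.7071i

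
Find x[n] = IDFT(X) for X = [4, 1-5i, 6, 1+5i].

x[n] = (1/4) Σ(k=0 to 3) X[k] · e^(2πikn/4)

Computing each x[n]:
x[0] = 3
x[1] = 2
x[2] = 2
x[3] = -3

x = [3, 2, 2, -3]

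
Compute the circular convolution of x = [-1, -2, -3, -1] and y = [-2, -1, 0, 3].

(x ⊛ y)[n] = Σ(m=0 to 3) x[m] · y[(n-m) mod 4]

Computing each output sample:
(x ⊛ y)[0] = -3
(x ⊛ y)[1] = -4
(x ⊛ y)[2] = 5
(x ⊛ y)[3] = 2

x ⊛ y = [-3, -4, 5, 2]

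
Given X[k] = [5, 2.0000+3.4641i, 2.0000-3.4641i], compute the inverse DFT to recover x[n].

x[n] = (1/3) Σ(k=0 to 2) X[k] · e^(2πikn/3)

Computing each x[n]:
x[0] = 3
x[1] = -1
x[2] = 3

x = [3, -1, 3]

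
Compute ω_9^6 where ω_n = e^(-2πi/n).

ω_9^6 = e^(-2πi·6/9)
= cos(-2π·6/9) + i·sin(-2π·6/9)
= cos(-12π/9) + i·sin(-12π/9)

ω_9^6 = cos(-12π/9) + i·sin(-12π/9) = -0.5000+0.8660i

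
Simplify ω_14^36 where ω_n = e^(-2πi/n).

Since ω_14^14 = 1, powers reduce modulo 14.
36 mod 14 = 8
So ω_14^36 = ω_14^8 = e^(-2πi·8/14)

ω_14^36 = ω_14^8 = -0.9010+0.4339i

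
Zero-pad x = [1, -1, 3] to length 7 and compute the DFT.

Original 3-point DFT: [3, 3.4641i, -3.4641i]
Zero-padded 7-point DFT provides frequency interpolation.

DFT_7([x, 0, ...]) = [3, -0.2911-2.1430i, -1.4804+2.2766i, 3.7714+2.7794i, 3.7714-2.7794i, -1.4804-2.2766i, -0.2911+2.1430i]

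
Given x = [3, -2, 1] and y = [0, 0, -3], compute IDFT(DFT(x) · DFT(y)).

(x ⊛ y)[n] = Σ(m=0 to 2) x[m] · y[(n-m) mod 3]

Computing each output sample:
(x ⊛ y)[0] = 6
(x ⊛ y)[1] = -3
(x ⊛ y)[2] = -9

x ⊛ y = [6, -3, -9]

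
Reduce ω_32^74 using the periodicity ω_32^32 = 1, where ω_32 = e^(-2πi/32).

Since ω_32^32 = 1, powers reduce modulo 32.
74 mod 32 = 10
So ω_32^74 = ω_32^10 = e^(-2πi·10/32)

ω_32^74 = ω_32^10 = -0.3827-0.9239i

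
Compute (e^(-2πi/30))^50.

Since ω_30^30 = 1, powers reduce modulo 30.
50 mod 30 = 20
So ω_30^50 = ω_30^20 = e^(-2πi·20/30)

ω_30^50 = ω_30^20 = -0.5000+0.8660i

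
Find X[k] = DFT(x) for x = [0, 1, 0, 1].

X[k] = Σ(n=0 to 3) x[n] · ω_4^(nk)
where ω_4 = e^(-2πi/4)

Computing each X[k]:
X[0] = 2
X[1] = 0
X[2] = -2
X[3] = 0

X = [2, 0, -2, 0]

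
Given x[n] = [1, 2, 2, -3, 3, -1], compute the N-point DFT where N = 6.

X[k] = Σ(n=0 to 5) x[n] · ω_6^(nk)
where ω_6 = e^(-2πi/6)

Computing each X[k]:
X[0] = 4
X[1] = 2.0000-1.7321i
X[2] = -5.0000-3.4641i
X[3] = 8
X[4] = -5.0000+3.4641i
X[5] = 2.0000+1.7321i

X = [4, 2.0000-1.7321i, -5.0000-3.4641i, 8, -5.0000+3.4641i, 2.0000+1.7321i]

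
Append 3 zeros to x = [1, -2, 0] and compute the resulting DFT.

Original 3-point DFT: [-1, 2.0000+1.7321i, 2.0000-1.7321i]
Zero-padded 6-point DFT provides frequency interpolation.

DFT_6([x, 0, ...]) = [-1, 1.7321i, 2.0000+1.7321i, 3, 2.0000-1.7321i, -1.7321i]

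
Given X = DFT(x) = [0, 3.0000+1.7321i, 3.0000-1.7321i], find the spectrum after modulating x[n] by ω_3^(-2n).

Modulation property: DFT(ω_3^(-2n)·x[n]) = X[(k-2) mod 3], so circularly shift X by 2 positions.

X[k-2] = [3.0000+1.7321i, 3.0000-1.7321i, 0]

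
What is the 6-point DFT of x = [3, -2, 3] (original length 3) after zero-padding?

Original 3-point DFT: [4, 2.5000+4.3301i, 2.5000-4.3301i]
Zero-padded 6-point DFT provides frequency interpolation.

DFT_6([x, 0, ...]) = [4, 0.5000-0.8660i, 2.5000+4.3301i, 8, 2.5000-4.3301i, 0.5000+0.8660i]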